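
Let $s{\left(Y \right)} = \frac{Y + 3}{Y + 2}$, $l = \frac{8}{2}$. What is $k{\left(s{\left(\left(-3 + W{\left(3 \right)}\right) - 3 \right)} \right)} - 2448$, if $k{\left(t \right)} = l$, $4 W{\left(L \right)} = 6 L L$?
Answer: $-2444$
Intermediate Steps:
$W{\left(L \right)} = \frac{3 L^{2}}{2}$ ($W{\left(L \right)} = \frac{6 L L}{4} = \frac{6 L^{2}}{4} = \frac{3 L^{2}}{2}$)
$l = 4$ ($l = 8 \cdot \frac{1}{2} = 4$)
$s{\left(Y \right)} = \frac{3 + Y}{2 + Y}$
$k{\left(t \right)} = 4$
$k{\left(s{\left(\left(-3 + W{\left(3 \right)}\right) - 3 \right)} \right)} - 2448 = 4 - 2448 = -2444$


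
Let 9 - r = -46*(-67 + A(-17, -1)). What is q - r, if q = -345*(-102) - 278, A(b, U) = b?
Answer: 38767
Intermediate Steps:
r = -3855 (r = 9 - (-46)*(-67 - 17) = 9 - (-46)*(-84) = 9 - 1*3864 = 9 - 3864 = -3855)
q = 34912 (q = 35190 - 278 = 34912)
q - r = 34912 - 1*(-3855) = 34912 + 3855 = 38767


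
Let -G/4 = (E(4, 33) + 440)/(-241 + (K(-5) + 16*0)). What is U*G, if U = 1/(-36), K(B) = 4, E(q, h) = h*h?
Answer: -1529/2133 ≈ -0.71683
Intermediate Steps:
E(q, h) = h²
G = 6116/237 (G = -4*(33² + 440)/(-241 + (4 + 16*0)) = -4*(1089 + 440)/(-241 + (4 + 0)) = -6116/(-241 + 4) = -6116/(-237) = -6116*(-1)/237 = -4*(-1529/237) = 6116/237 ≈ 25.806)
U = -1/36 ≈ -0.027778
U*G = -1/36*6116/237 = -1529/2133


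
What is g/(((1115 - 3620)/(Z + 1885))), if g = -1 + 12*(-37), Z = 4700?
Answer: 195355/167 ≈ 1169.8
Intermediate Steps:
g = -445 (g = -1 - 444 = -445)
g/(((1115 - 3620)/(Z + 1885))) = -445*(4700 + 1885)/(1115 - 3620) = -445/((-2505/6585)) = -445/((-2505*1/6585)) = -445/(-167/439) = -445*(-439/167) = 195355/167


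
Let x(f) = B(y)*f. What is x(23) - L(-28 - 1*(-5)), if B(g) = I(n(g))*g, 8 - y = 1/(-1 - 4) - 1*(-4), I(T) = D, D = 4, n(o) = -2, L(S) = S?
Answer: 2047/5 ≈ 409.40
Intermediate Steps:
I(T) = 4
y = 21/5 (y = 8 - (1/(-1 - 4) - 1*(-4)) = 8 - (1/(-5) + 4) = 8 - (-1/5 + 4) = 8 - 1*19/5 = 8 - 19/5 = 21/5 ≈ 4.2000)
B(g) = 4*g
x(f) = 84*f/5 (x(f) = (4*(21/5))*f = 84*f/5)
x(23) - L(-28 - 1*(-5)) = (84/5)*23 - (-28 - 1*(-5)) = 1932/5 - (-28 + 5) = 1932/5 - 1*(-23) = 1932/5 + 23 = 2047/5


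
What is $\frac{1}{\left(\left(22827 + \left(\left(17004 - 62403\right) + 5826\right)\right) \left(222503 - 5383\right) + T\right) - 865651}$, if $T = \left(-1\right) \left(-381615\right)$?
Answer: $- \frac{1}{3636375556} \approx -2.75 \cdot 10^{-10}$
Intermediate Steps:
$T = 381615$
$\frac{1}{\left(\left(22827 + \left(\left(17004 - 62403\right) + 5826\right)\right) \left(222503 - 5383\right) + T\right) - 865651} = \frac{1}{\left(\left(22827 + \left(\left(17004 - 62403\right) + 5826\right)\right) \left(222503 - 5383\right) + 381615\right) - 865651} = \frac{1}{\left(\left(22827 + \left(\left(17004 - 62403\right) + 5826\right)\right) 217120 + 381615\right) - 865651} = \frac{1}{\left(\left(22827 + \left(-45399 + 5826\right)\right) 217120 + 381615\right) - 865651} = \frac{1}{\left(\left(22827 - 39573\right) 217120 + 381615\right) - 865651} = \frac{1}{\left(\left(-16746\right) 217120 + 381615\right) - 865651} = \frac{1}{\left(-3635891520 + 381615\right) - 865651} = \frac{1}{-3635509905 - 865651} = \frac{1}{-3636375556} = - \frac{1}{3636375556}$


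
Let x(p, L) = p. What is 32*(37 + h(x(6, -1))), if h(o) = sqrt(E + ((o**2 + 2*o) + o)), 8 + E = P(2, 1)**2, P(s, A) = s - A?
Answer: 1184 + 32*sqrt(47) ≈ 1403.4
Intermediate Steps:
E = -7 (E = -8 + (2 - 1*1)**2 = -8 + (2 - 1)**2 = -8 + 1**2 = -8 + 1 = -7)
h(o) = sqrt(-7 + o**2 + 3*o) (h(o) = sqrt(-7 + ((o**2 + 2*o) + o)) = sqrt(-7 + (o**2 + 3*o)) = sqrt(-7 + o**2 + 3*o))
32*(37 + h(x(6, -1))) = 32*(37 + sqrt(-7 + 6**2 + 3*6)) = 32*(37 + sqrt(-7 + 36 + 18)) = 32*(37 + sqrt(47)) = 1184 + 32*sqrt(47)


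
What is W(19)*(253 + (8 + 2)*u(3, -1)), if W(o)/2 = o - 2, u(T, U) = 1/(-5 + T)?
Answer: 8432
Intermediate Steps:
W(o) = -4 + 2*o (W(o) = 2*(o - 2) = 2*(-2 + o) = -4 + 2*o)
W(19)*(253 + (8 + 2)*u(3, -1)) = (-4 + 2*19)*(253 + (8 + 2)/(-5 + 3)) = (-4 + 38)*(253 + 10/(-2)) = 34*(253 + 10*(-½)) = 34*(253 - 5) = 34*248 = 8432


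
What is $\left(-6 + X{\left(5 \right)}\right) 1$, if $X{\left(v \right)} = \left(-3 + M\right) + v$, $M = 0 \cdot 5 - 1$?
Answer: $-5$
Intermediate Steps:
$M = -1$ ($M = 0 - 1 = -1$)
$X{\left(v \right)} = -4 + v$ ($X{\left(v \right)} = \left(-3 - 1\right) + v = -4 + v$)
$\left(-6 + X{\left(5 \right)}\right) 1 = \left(-6 + \left(-4 + 5\right)\right) 1 = \left(-6 + 1\right) 1 = \left(-5\right) 1 = -5$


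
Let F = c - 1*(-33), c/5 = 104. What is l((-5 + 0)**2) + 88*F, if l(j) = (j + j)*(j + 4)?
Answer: 50114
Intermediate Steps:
c = 520 (c = 5*104 = 520)
l(j) = 2*j*(4 + j) (l(j) = (2*j)*(4 + j) = 2*j*(4 + j))
F = 553 (F = 520 - 1*(-33) = 520 + 33 = 553)
l((-5 + 0)**2) + 88*F = 2*(-5 + 0)**2*(4 + (-5 + 0)**2) + 88*553 = 2*(-5)**2*(4 + (-5)**2) + 48664 = 2*25*(4 + 25) + 48664 = 2*25*29 + 48664 = 1450 + 48664 = 50114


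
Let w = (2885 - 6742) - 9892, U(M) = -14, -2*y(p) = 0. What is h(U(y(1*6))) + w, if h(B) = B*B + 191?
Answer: -13362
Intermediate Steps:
y(p) = 0 (y(p) = -1/2*0 = 0)
h(B) = 191 + B**2 (h(B) = B**2 + 191 = 191 + B**2)
w = -13749 (w = -3857 - 9892 = -13749)
h(U(y(1*6))) + w = (191 + (-14)**2) - 13749 = (191 + 196) - 13749 = 387 - 13749 = -13362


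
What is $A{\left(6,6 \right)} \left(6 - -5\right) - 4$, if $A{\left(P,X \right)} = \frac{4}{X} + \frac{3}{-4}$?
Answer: $- \frac{59}{12} \approx -4.9167$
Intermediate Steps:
$A{\left(P,X \right)} = - \frac{3}{4} + \frac{4}{X}$ ($A{\left(P,X \right)} = \frac{4}{X} + 3 \left(- \frac{1}{4}\right) = \frac{4}{X} - \frac{3}{4} = - \frac{3}{4} + \frac{4}{X}$)
$A{\left(6,6 \right)} \left(6 - -5\right) - 4 = \left(- \frac{3}{4} + \frac{4}{6}\right) \left(6 - -5\right) - 4 = \left(- \frac{3}{4} + 4 \cdot \frac{1}{6}\right) \left(6 + 5\right) - 4 = \left(- \frac{3}{4} + \frac{2}{3}\right) 11 - 4 = \left(- \frac{1}{12}\right) 11 - 4 = - \frac{11}{12} - 4 = - \frac{59}{12}$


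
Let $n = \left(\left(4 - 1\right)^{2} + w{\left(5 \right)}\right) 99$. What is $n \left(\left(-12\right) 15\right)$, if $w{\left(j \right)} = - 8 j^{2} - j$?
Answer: $3492720$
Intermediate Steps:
$w{\left(j \right)} = - j - 8 j^{2}$
$n = -19404$ ($n = \left(\left(4 - 1\right)^{2} - 5 \left(1 + 8 \cdot 5\right)\right) 99 = \left(3^{2} - 5 \left(1 + 40\right)\right) 99 = \left(9 - 5 \cdot 41\right) 99 = \left(9 - 205\right) 99 = \left(-196\right) 99 = -19404$)
$n \left(\left(-12\right) 15\right) = - 19404 \left(\left(-12\right) 15\right) = \left(-19404\right) \left(-180\right) = 3492720$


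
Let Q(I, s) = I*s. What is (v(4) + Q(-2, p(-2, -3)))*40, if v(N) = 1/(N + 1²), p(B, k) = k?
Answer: 248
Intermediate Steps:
v(N) = 1/(1 + N) (v(N) = 1/(N + 1) = 1/(1 + N))
(v(4) + Q(-2, p(-2, -3)))*40 = (1/(1 + 4) - 2*(-3))*40 = (1/5 + 6)*40 = (⅕ + 6)*40 = (31/5)*40 = 248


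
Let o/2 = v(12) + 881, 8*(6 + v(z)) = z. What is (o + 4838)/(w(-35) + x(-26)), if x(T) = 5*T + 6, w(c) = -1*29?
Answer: -2197/51 ≈ -43.078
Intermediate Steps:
v(z) = -6 + z/8
w(c) = -29
o = 1753 (o = 2*((-6 + (⅛)*12) + 881) = 2*((-6 + 3/2) + 881) = 2*(-9/2 + 881) = 2*(1753/2) = 1753)
x(T) = 6 + 5*T
(o + 4838)/(w(-35) + x(-26)) = (1753 + 4838)/(-29 + (6 + 5*(-26))) = 6591/(-29 + (6 - 130)) = 6591/(-29 - 124) = 6591/(-153) = 6591*(-1/153) = -2197/51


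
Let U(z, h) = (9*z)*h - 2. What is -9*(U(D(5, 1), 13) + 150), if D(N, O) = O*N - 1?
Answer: -5544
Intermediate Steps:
D(N, O) = -1 + N*O (D(N, O) = N*O - 1 = -1 + N*O)
U(z, h) = -2 + 9*h*z (U(z, h) = 9*h*z - 2 = -2 + 9*h*z)
-9*(U(D(5, 1), 13) + 150) = -9*((-2 + 9*13*(-1 + 5*1)) + 150) = -9*((-2 + 9*13*(-1 + 5)) + 150) = -9*((-2 + 9*13*4) + 150) = -9*((-2 + 468) + 150) = -9*(466 + 150) = -9*616 = -5544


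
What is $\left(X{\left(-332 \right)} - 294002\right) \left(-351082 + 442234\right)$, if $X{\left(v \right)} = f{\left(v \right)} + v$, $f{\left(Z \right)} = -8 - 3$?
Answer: $-26830135440$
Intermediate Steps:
$f{\left(Z \right)} = -11$ ($f{\left(Z \right)} = -8 - 3 = -11$)
$X{\left(v \right)} = -11 + v$
$\left(X{\left(-332 \right)} - 294002\right) \left(-351082 + 442234\right) = \left(\left(-11 - 332\right) - 294002\right) \left(-351082 + 442234\right) = \left(-343 - 294002\right) 91152 = \left(-294345\right) 91152 = -26830135440$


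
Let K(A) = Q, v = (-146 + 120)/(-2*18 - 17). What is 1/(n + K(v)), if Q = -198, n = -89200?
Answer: -1/89398 ≈ -1.1186e-5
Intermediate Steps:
v = 26/53 (v = -26/(-36 - 17) = -26/(-53) = -26*(-1/53) = 26/53 ≈ 0.49057)
K(A) = -198
1/(n + K(v)) = 1/(-89200 - 198) = 1/(-89398) = -1/89398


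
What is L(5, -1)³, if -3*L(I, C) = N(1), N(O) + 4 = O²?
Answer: 1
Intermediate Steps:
N(O) = -4 + O²
L(I, C) = 1 (L(I, C) = -(-4 + 1²)/3 = -(-4 + 1)/3 = -⅓*(-3) = 1)
L(5, -1)³ = 1³ = 1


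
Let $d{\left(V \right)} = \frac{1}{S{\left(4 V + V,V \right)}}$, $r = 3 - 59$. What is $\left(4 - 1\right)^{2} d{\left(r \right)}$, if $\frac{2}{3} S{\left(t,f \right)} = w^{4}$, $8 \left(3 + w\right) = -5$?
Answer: $\frac{24576}{707281} \approx 0.034747$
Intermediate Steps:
$w = - \frac{29}{8}$ ($w = -3 + \frac{1}{8} \left(-5\right) = -3 - \frac{5}{8} = - \frac{29}{8} \approx -3.625$)
$S{\left(t,f \right)} = \frac{2121843}{8192}$ ($S{\left(t,f \right)} = \frac{3 \left(- \frac{29}{8}\right)^{4}}{2} = \frac{3}{2} \cdot \frac{707281}{4096} = \frac{2121843}{8192}$)
$r = -56$
$d{\left(V \right)} = \frac{8192}{2121843}$ ($d{\left(V \right)} = \frac{1}{\frac{2121843}{8192}} = \frac{8192}{2121843}$)
$\left(4 - 1\right)^{2} d{\left(r \right)} = \left(4 - 1\right)^{2} \cdot \frac{8192}{2121843} = 3^{2} \cdot \frac{8192}{2121843} = 9 \cdot \frac{8192}{2121843} = \frac{24576}{707281}$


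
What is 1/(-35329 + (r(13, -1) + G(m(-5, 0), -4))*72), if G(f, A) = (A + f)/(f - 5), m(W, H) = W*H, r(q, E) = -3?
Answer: -5/177437 ≈ -2.8179e-5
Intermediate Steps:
m(W, H) = H*W
G(f, A) = (A + f)/(-5 + f)
1/(-35329 + (r(13, -1) + G(m(-5, 0), -4))*72) = 1/(-35329 + (-3 + (-4 + 0*(-5))/(-5 + 0*(-5)))*72) = 1/(-35329 + (-3 + (-4 + 0)/(-5 + 0))*72) = 1/(-35329 + (-3 - 4/(-5))*72) = 1/(-35329 + (-3 - ⅕*(-4))*72) = 1/(-35329 + (-3 + ⅘)*72) = 1/(-35329 - 11/5*72) = 1/(-35329 - 792/5) = 1/(-177437/5) = -5/177437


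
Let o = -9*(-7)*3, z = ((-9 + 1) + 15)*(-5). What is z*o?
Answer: -6615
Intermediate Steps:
z = -35 (z = (-8 + 15)*(-5) = 7*(-5) = -35)
o = 189 (o = 63*3 = 189)
z*o = -35*189 = -6615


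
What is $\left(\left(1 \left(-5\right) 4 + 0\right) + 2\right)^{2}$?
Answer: $324$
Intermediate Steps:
$\left(\left(1 \left(-5\right) 4 + 0\right) + 2\right)^{2} = \left(\left(\left(-5\right) 4 + 0\right) + 2\right)^{2} = \left(\left(-20 + 0\right) + 2\right)^{2} = \left(-20 + 2\right)^{2} = \left(-18\right)^{2} = 324$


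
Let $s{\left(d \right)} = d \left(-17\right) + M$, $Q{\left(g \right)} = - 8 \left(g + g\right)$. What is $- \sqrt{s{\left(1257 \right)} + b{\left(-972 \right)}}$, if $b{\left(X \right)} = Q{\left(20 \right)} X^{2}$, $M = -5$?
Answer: $- i \sqrt{302352254} \approx - 17388.0 i$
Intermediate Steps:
$Q{\left(g \right)} = - 16 g$ ($Q{\left(g \right)} = - 8 \cdot 2 g = - 16 g$)
$b{\left(X \right)} = - 320 X^{2}$ ($b{\left(X \right)} = \left(-16\right) 20 X^{2} = - 320 X^{2}$)
$s{\left(d \right)} = -5 - 17 d$ ($s{\left(d \right)} = d \left(-17\right) - 5 = - 17 d - 5 = -5 - 17 d$)
$- \sqrt{s{\left(1257 \right)} + b{\left(-972 \right)}} = - \sqrt{\left(-5 - 21369\right) - 320 \left(-972\right)^{2}} = - \sqrt{\left(-5 - 21369\right) - 302330880} = - \sqrt{-21374 - 302330880} = - \sqrt{-302352254} = - i \sqrt{302352254}$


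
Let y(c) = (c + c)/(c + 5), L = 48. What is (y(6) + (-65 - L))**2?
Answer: 1515361/121 ≈ 12524.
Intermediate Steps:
y(c) = 2*c/(5 + c) (y(c) = (2*c)/(5 + c) = 2*c/(5 + c))
(y(6) + (-65 - L))**2 = (2*6/(5 + 6) + (-65 - 1*48))**2 = (2*6/11 + (-65 - 48))**2 = (2*6*(1/11) - 113)**2 = (12/11 - 113)**2 = (-1231/11)**2 = 1515361/121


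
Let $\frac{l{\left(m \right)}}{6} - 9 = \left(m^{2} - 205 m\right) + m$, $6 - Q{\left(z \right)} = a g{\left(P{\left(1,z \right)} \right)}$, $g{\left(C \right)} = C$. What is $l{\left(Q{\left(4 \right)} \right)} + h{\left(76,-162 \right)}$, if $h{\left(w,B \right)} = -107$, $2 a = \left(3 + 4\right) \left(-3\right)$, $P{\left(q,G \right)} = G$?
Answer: $-44981$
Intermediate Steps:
$a = - \frac{21}{2}$ ($a = \frac{\left(3 + 4\right) \left(-3\right)}{2} = \frac{7 \left(-3\right)}{2} = \frac{1}{2} \left(-21\right) = - \frac{21}{2} \approx -10.5$)
$Q{\left(z \right)} = 6 + \frac{21 z}{2}$ ($Q{\left(z \right)} = 6 - - \frac{21 z}{2} = 6 + \frac{21 z}{2}$)
$l{\left(m \right)} = 54 - 1224 m + 6 m^{2}$ ($l{\left(m \right)} = 54 + 6 \left(\left(m^{2} - 205 m\right) + m\right) = 54 + 6 \left(m^{2} - 204 m\right) = 54 + \left(- 1224 m + 6 m^{2}\right) = 54 - 1224 m + 6 m^{2}$)
$l{\left(Q{\left(4 \right)} \right)} + h{\left(76,-162 \right)} = \left(54 - 1224 \left(6 + \frac{21}{2} \cdot 4\right) + 6 \left(6 + \frac{21}{2} \cdot 4\right)^{2}\right) - 107 = \left(54 - 1224 \left(6 + 42\right) + 6 \left(6 + 42\right)^{2}\right) - 107 = \left(54 - 58752 + 6 \cdot 48^{2}\right) - 107 = \left(54 - 58752 + 6 \cdot 2304\right) - 107 = \left(54 - 58752 + 13824\right) - 107 = -44874 - 107 = -44981$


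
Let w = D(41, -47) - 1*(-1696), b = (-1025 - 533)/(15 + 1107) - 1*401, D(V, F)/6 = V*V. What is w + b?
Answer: 6383962/561 ≈ 11380.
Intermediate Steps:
D(V, F) = 6*V**2 (D(V, F) = 6*(V*V) = 6*V**2)
b = -225740/561 (b = -1558/1122 - 401 = -1558*1/1122 - 401 = -779/561 - 401 = -225740/561 ≈ -402.39)
w = 11782 (w = 6*41**2 - 1*(-1696) = 6*1681 + 1696 = 10086 + 1696 = 11782)
w + b = 11782 - 225740/561 = 6383962/561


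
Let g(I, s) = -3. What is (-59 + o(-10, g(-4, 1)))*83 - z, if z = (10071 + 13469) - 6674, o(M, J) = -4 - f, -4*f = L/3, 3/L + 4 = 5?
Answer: -88297/4 ≈ -22074.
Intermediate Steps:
L = 3 (L = 3/(-4 + 5) = 3/1 = 3*1 = 3)
f = -¼ (f = -3/(4*3) = -¼*1 = -¼ ≈ -0.25000)
o(M, J) = -15/4 (o(M, J) = -4 - 1*(-¼) = -4 + ¼ = -15/4)
z = 16866 (z = 23540 - 6674 = 16866)
(-59 + o(-10, g(-4, 1)))*83 - z = (-59 - 15/4)*83 - 1*16866 = -251/4*83 - 16866 = -20833/4 - 16866 = -88297/4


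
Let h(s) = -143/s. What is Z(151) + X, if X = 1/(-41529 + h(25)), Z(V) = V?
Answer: 156793543/1038368 ≈ 151.00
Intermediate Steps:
X = -25/1038368 (X = 1/(-41529 - 143/25) = 1/(-1038368/25) = -25/1038368 ≈ -2.4076e-5)
Z(151) + X = 151 - 25/1038368 = 156793543/1038368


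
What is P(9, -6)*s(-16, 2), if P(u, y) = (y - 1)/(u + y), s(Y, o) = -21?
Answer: 49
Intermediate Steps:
P(u, y) = (-1 + y)/(u + y)
P(9, -6)*s(-16, 2) = ((-1 - 6)/(9 - 6))*(-21) = (-7/3)*(-21) = ((⅓)*(-7))*(-21) = -7/3*(-21) = 49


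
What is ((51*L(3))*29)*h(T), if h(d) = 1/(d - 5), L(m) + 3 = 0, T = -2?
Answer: 4437/7 ≈ 633.86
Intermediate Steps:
L(m) = -3 (L(m) = -3 + 0 = -3)
h(d) = 1/(-5 + d)
((51*L(3))*29)*h(T) = ((51*(-3))*29)/(-5 - 2) = -153*29/(-7) = -4437*(-1/7) = 4437/7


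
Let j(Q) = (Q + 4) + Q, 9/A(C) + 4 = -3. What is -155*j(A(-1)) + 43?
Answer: -1249/7 ≈ -178.43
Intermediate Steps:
A(C) = -9/7 (A(C) = 9/(-4 - 3) = 9/(-7) = 9*(-⅐) = -9/7)
j(Q) = 4 + 2*Q (j(Q) = (4 + Q) + Q = 4 + 2*Q)
-155*j(A(-1)) + 43 = -155*(4 + 2*(-9/7)) + 43 = -155*(4 - 18/7) + 43 = -155*10/7 + 43 = -1550/7 + 43 = -1249/7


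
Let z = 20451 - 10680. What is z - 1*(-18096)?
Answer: 27867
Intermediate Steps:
z = 9771
z - 1*(-18096) = 9771 - 1*(-18096) = 9771 + 18096 = 27867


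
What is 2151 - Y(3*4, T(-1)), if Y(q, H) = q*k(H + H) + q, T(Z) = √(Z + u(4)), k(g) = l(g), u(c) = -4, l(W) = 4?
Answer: 2091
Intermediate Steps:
k(g) = 4
T(Z) = √(-4 + Z) (T(Z) = √(Z - 4) = √(-4 + Z))
Y(q, H) = 5*q (Y(q, H) = q*4 + q = 4*q + q = 5*q)
2151 - Y(3*4, T(-1)) = 2151 - 5*3*4 = 2151 - 5*12 = 2151 - 1*60 = 2151 - 60 = 2091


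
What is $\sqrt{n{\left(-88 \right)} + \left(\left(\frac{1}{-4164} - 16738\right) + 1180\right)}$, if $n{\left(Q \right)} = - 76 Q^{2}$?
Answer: $\frac{i \sqrt{2618615438889}}{2082} \approx 777.24 i$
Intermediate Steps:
$\sqrt{n{\left(-88 \right)} + \left(\left(\frac{1}{-4164} - 16738\right) + 1180\right)} = \sqrt{- 76 \left(-88\right)^{2} + \left(\left(\frac{1}{-4164} - 16738\right) + 1180\right)} = \sqrt{\left(-76\right) 7744 + \left(\left(- \frac{1}{4164} - 16738\right) + 1180\right)} = \sqrt{-588544 + \left(- \frac{69697033}{4164} + 1180\right)} = \sqrt{-588544 - \frac{64783513}{4164}} = \sqrt{- \frac{2515480729}{4164}} = \frac{i \sqrt{2618615438889}}{2082}$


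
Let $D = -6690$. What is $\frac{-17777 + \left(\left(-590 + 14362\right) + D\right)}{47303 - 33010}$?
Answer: $- \frac{10695}{14293} \approx -0.74827$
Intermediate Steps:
$\frac{-17777 + \left(\left(-590 + 14362\right) + D\right)}{47303 - 33010} = \frac{-17777 + \left(\left(-590 + 14362\right) - 6690\right)}{47303 - 33010} = \frac{-17777 + \left(13772 - 6690\right)}{14293} = \left(-17777 + 7082\right) \frac{1}{14293} = \left(-10695\right) \frac{1}{14293} = - \frac{10695}{14293}$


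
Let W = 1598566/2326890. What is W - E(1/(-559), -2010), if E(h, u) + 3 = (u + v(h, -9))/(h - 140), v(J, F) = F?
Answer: -325792888349/30350789715 ≈ -10.734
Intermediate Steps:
W = 799283/1163445 (W = 1598566*(1/2326890) = 799283/1163445 ≈ 0.68700)
E(h, u) = -3 + (-9 + u)/(-140 + h) (E(h, u) = -3 + (u - 9)/(h - 140) = -3 + (-9 + u)/(-140 + h))
W - E(1/(-559), -2010) = 799283/1163445 - (411 - 2010 - 3/(-559))/(-140 + 1/(-559)) = 799283/1163445 - (411 - 2010 - 3*(-1/559))/(-140 - 1/559) = 799283/1163445 - (411 - 2010 + 3/559)/(-78261/559) = 799283/1163445 - (-559)*(-893838)/(78261*559) = 799283/1163445 - 1*297946/26087 = 799283/1163445 - 297946/26087 = -325792888349/30350789715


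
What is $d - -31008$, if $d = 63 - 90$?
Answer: $30981$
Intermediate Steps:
$d = -27$
$d - -31008 = -27 - -31008 = -27 + 31008 = 30981$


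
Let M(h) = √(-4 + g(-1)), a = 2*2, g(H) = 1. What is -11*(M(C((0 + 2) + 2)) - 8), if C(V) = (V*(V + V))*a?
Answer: 88 - 11*I*√3 ≈ 88.0 - 19.053*I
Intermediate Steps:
a = 4
C(V) = 8*V² (C(V) = (V*(V + V))*4 = (V*(2*V))*4 = (2*V²)*4 = 8*V²)
M(h) = I*√3 (M(h) = √(-4 + 1) = √(-3) = I*√3)
-11*(M(C((0 + 2) + 2)) - 8) = -11*(I*√3 - 8) = -11*(-8 + I*√3) = 88 - 11*I*√3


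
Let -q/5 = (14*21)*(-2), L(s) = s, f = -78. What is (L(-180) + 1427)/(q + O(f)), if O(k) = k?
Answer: 1247/2862 ≈ 0.43571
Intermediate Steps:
q = 2940 (q = -5*14*21*(-2) = -1470*(-2) = -5*(-588) = 2940)
(L(-180) + 1427)/(q + O(f)) = (-180 + 1427)/(2940 - 78) = 1247/2862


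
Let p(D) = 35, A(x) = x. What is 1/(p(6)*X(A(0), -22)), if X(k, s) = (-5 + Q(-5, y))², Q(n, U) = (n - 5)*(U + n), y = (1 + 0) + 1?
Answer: 1/21875 ≈ 4.5714e-5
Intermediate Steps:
y = 2 (y = 1 + 1 = 2)
Q(n, U) = (-5 + n)*(U + n)
X(k, s) = 625 (X(k, s) = (-5 + ((-5)² - 5*2 - 5*(-5) + 2*(-5)))² = (-5 + (25 - 10 + 25 - 10))² = (-5 + 30)² = 25² = 625)
1/(p(6)*X(A(0), -22)) = 1/(35*625) = 1/21875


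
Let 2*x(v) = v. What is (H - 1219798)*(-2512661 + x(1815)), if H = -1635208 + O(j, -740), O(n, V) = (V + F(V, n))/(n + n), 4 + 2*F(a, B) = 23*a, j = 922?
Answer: 6611739369977053/922 ≈ 7.1711e+12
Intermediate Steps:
F(a, B) = -2 + 23*a/2 (F(a, B) = -2 + (23*a)/2 = -2 + 23*a/2)
x(v) = v/2
O(n, V) = (-2 + 25*V/2)/(2*n) (O(n, V) = (V + (-2 + 23*V/2))/(n + n) = (-2 + 25*V/2)/((2*n)) = (-2 + 25*V/2)*(1/(2*n)) = (-2 + 25*V/2)/(2*n))
H = -753833201/461 (H = -1635208 + (¼)*(-4 + 25*(-740))/922 = -1635208 + (¼)*(1/922)*(-4 - 18500) = -1635208 + (¼)*(1/922)*(-18504) = -1635208 - 2313/461 = -753833201/461 ≈ -1.6352e+6)
(H - 1219798)*(-2512661 + x(1815)) = (-753833201/461 - 1219798)*(-2512661 + (½)*1815) = -1316160079*(-2512661 + 1815/2)/461 = -1316160079/461*(-5023507/2) = 6611739369977053/922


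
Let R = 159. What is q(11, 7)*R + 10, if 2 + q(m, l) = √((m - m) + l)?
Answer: -308 + 159*√7 ≈ 112.67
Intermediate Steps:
q(m, l) = -2 + √l (q(m, l) = -2 + √((m - m) + l) = -2 + √(0 + l) = -2 + √l)
q(11, 7)*R + 10 = (-2 + √7)*159 + 10 = (-318 + 159*√7) + 10 = -308 + 159*√7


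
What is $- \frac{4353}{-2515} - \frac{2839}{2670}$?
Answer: $\frac{179297}{268602} \approx 0.66752$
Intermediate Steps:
$- \frac{4353}{-2515} - \frac{2839}{2670} = \left(-4353\right) \left(- \frac{1}{2515}\right) - \frac{2839}{2670} = \frac{4353}{2515} - \frac{2839}{2670} = \frac{179297}{268602}$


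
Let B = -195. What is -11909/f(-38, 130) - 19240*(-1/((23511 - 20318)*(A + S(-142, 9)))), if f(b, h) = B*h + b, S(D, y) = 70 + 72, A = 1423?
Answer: 11999654805/25372995692 ≈ 0.47293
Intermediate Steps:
S(D, y) = 142
f(b, h) = b - 195*h (f(b, h) = -195*h + b = b - 195*h)
-11909/f(-38, 130) - 19240*(-1/((23511 - 20318)*(A + S(-142, 9)))) = -11909/(-38 - 195*130) - 19240*(-1/((1423 + 142)*(23511 - 20318))) = -11909/(-38 - 25350) - 19240/((-1565*3193)) = -11909/(-25388) - 19240/((-1*4997045)) = -11909*(-1/25388) - 19240/(-4997045) = 11909/25388 - 19240*(-1/4997045) = 11909/25388 + 3848/999409 = 11999654805/25372995692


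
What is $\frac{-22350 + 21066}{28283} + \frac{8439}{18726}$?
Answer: $\frac{71545351}{176542486} \approx 0.40526$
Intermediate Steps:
$\frac{-22350 + 21066}{28283} + \frac{8439}{18726} = \left(-1284\right) \frac{1}{28283} + 8439 \cdot \frac{1}{18726} = - \frac{1284}{28283} + \frac{2813}{6242} = \frac{71545351}{176542486}$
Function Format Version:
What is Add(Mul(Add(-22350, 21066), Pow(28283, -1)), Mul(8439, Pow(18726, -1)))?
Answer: Rational(71545351, 176542486) ≈ 0.40526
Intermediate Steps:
Add(Mul(Add(-22350, 21066), Pow(28283, -1)), Mul(8439, Pow(18726, -1))) = Add(Mul(-1284, Rational(1, 28283)), Mul(8439, Rational(1, 18726))) = Add(Rational(-1284, 28283), Rational(2813, 6242)) = Rational(71545351, 176542486)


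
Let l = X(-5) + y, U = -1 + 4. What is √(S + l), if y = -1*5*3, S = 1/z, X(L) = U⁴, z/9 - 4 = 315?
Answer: √60446353/957 ≈ 8.1241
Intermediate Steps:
z = 2871 (z = 36 + 9*315 = 36 + 2835 = 2871)
U = 3
X(L) = 81 (X(L) = 3⁴ = 81)
S = 1/2871 ≈ 0.00034831
y = -15 (y = -5*3 = -15)
l = 66 (l = 81 - 15 = 66)
√(S + l) = √(1/2871 + 66) = √(189487/2871) = √60446353/957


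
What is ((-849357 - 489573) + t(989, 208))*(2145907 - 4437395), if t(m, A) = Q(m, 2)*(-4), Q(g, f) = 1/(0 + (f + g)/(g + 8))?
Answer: 3040537888043584/991 ≈ 3.0682e+12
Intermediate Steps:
Q(g, f) = (8 + g)/(f + g) (Q(g, f) = 1/(0 + (f + g)/(8 + g)) = 1/((f + g)/(8 + g)) = (8 + g)/(f + g))
t(m, A) = -4*(8 + m)/(2 + m) (t(m, A) = ((8 + m)/(2 + m))*(-4) = -4*(8 + m)/(2 + m))
((-849357 - 489573) + t(989, 208))*(2145907 - 4437395) = ((-849357 - 489573) + 4*(-8 - 1*989)/(2 + 989))*(2145907 - 4437395) = (-1338930 + 4*(-8 - 989)/991)*(-2291488) = (-1338930 + 4*(1/991)*(-997))*(-2291488) = (-1338930 - 3988/991)*(-2291488) = -1326883618/991*(-2291488) = 3040537888043584/991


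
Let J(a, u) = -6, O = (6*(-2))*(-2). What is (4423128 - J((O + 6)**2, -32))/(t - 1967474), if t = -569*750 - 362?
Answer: -2211567/1197293 ≈ -1.8471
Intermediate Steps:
O = 24 (O = -12*(-2) = 24)
t = -427112 (t = -426750 - 362 = -427112)
(4423128 - J((O + 6)**2, -32))/(t - 1967474) = (4423128 - 1*(-6))/(-427112 - 1967474) = (4423128 + 6)/(-2394586) = 4423134*(-1/2394586) = -2211567/1197293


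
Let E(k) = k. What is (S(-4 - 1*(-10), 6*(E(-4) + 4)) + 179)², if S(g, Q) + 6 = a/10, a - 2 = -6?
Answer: 744769/25 ≈ 29791.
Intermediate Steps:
a = -4 (a = 2 - 6 = -4)
S(g, Q) = -32/5 (S(g, Q) = -6 - 4/10 = -6 - 4*⅒ = -6 - ⅖ = -32/5)
(S(-4 - 1*(-10), 6*(E(-4) + 4)) + 179)² = (-32/5 + 179)² = (863/5)² = 744769/25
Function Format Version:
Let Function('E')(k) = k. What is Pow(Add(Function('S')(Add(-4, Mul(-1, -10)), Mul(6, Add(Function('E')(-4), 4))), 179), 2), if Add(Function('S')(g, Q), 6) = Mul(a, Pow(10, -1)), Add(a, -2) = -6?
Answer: Rational(744769, 25) ≈ 29791.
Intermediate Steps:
a = -4 (a = Add(2, -6) = -4)
Function('S')(g, Q) = Rational(-32, 5) (Function('S')(g, Q) = Add(-6, Mul(-4, Pow(10, -1))) = Add(-6, Mul(-4, Rational(1, 10))) = Add(-6, Rational(-2, 5)) = Rational(-32, 5))
Pow(Add(Function('S')(Add(-4, Mul(-1, -10)), Mul(6, Add(Function('E')(-4), 4))), 179), 2) = Pow(Add(Rational(-32, 5), 179), 2) = Pow(Rational(863, 5), 2) = Rational(744769, 25)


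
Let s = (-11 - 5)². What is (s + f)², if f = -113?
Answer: 20449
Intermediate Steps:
s = 256 (s = (-16)² = 256)
(s + f)² = (256 - 113)² = 143² = 20449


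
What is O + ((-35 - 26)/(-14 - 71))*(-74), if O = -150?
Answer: -17264/85 ≈ -203.11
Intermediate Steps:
O + ((-35 - 26)/(-14 - 71))*(-74) = -150 + ((-35 - 26)/(-14 - 71))*(-74) = -150 - 61/(-85)*(-74) = -150 - 61*(-1/85)*(-74) = -150 + (61/85)*(-74) = -150 - 4514/85 = -17264/85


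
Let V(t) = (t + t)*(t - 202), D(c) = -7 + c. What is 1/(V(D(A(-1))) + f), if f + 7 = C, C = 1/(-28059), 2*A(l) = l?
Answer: 56118/175957987 ≈ 0.00031893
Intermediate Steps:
A(l) = l/2
C = -1/28059 ≈ -3.5639e-5
f = -196414/28059 (f = -7 - 1/28059 = -196414/28059 ≈ -7.0000)
V(t) = 2*t*(-202 + t) (V(t) = (2*t)*(-202 + t) = 2*t*(-202 + t))
1/(V(D(A(-1))) + f) = 1/(2*(-7 + (½)*(-1))*(-202 + (-7 + (½)*(-1))) - 196414/28059) = 1/(2*(-7 - ½)*(-202 + (-7 - ½)) - 196414/28059) = 1/(2*(-15/2)*(-202 - 15/2) - 196414/28059) = 1/(2*(-15/2)*(-419/2) - 196414/28059) = 1/(6285/2 - 196414/28059) = 1/(175957987/56118) = 56118/175957987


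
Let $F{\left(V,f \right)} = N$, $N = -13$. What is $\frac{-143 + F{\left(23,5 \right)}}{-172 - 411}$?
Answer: $\frac{156}{583} \approx 0.26758$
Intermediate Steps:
$F{\left(V,f \right)} = -13$
$\frac{-143 + F{\left(23,5 \right)}}{-172 - 411} = \frac{-143 - 13}{-172 - 411} = - \frac{156}{-583} = \left(-156\right) \left(- \frac{1}{583}\right) = \frac{156}{583}$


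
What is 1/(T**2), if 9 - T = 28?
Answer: 1/361 ≈ 0.0027701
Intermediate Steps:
T = -19 (T = 9 - 1*28 = 9 - 28 = -19)
1/(T**2) = 1/((-19)**2) = 1/361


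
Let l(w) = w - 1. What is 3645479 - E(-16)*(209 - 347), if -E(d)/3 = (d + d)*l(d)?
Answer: 3420263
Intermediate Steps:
l(w) = -1 + w
E(d) = -6*d*(-1 + d) (E(d) = -3*(d + d)*(-1 + d) = -3*2*d*(-1 + d) = -6*d*(-1 + d))
3645479 - E(-16)*(209 - 347) = 3645479 - 6*(-16)*(1 - 1*(-16))*(209 - 347) = 3645479 - 6*(-16)*(1 + 16)*(-138) = 3645479 - 6*(-16)*17*(-138) = 3645479 - (-1632)*(-138) = 3645479 - 1*225216 = 3645479 - 225216 = 3420263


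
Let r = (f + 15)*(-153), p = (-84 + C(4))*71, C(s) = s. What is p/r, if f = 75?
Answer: 568/1377 ≈ 0.41249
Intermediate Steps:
p = -5680 (p = (-84 + 4)*71 = -80*71 = -5680)
r = -13770 (r = (75 + 15)*(-153) = 90*(-153) = -13770)
p/r = -5680/(-13770) = -5680*(-1/13770) = 568/1377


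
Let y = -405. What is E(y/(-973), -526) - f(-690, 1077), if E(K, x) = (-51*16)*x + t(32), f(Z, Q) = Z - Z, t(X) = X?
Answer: 429248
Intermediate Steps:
f(Z, Q) = 0
E(K, x) = 32 - 816*x (E(K, x) = (-51*16)*x + 32 = -816*x + 32 = 32 - 816*x)
E(y/(-973), -526) - f(-690, 1077) = (32 - 816*(-526)) - 1*0 = (32 + 429216) + 0 = 429248 + 0 = 429248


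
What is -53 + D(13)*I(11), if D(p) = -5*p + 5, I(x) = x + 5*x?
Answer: -4013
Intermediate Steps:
I(x) = 6*x
D(p) = 5 - 5*p
-53 + D(13)*I(11) = -53 + (5 - 5*13)*(6*11) = -53 + (5 - 65)*66 = -53 - 60*66 = -53 - 3960 = -4013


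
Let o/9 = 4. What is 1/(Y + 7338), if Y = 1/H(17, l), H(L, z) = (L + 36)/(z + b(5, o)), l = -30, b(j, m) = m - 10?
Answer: 53/388910 ≈ 0.00013628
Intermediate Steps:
o = 36 (o = 9*4 = 36)
b(j, m) = -10 + m
H(L, z) = (36 + L)/(26 + z) (H(L, z) = (L + 36)/(z + (-10 + 36)) = (36 + L)/(z + 26) = (36 + L)/(26 + z))
Y = -4/53 (Y = 1/((36 + 17)/(26 - 30)) = 1/(53/(-4)) = 1/(-1/4*53) = 1/(-53/4) = -4/53 ≈ -0.075472)
1/(Y + 7338) = 1/(-4/53 + 7338) = 1/(388910/53) = 53/388910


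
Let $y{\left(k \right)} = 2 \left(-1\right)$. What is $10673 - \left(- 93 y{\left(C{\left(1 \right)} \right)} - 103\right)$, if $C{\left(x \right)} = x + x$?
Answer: $10590$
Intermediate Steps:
$C{\left(x \right)} = 2 x$
$y{\left(k \right)} = -2$
$10673 - \left(- 93 y{\left(C{\left(1 \right)} \right)} - 103\right) = 10673 - \left(\left(-93\right) \left(-2\right) - 103\right) = 10673 - \left(186 - 103\right) = 10673 - 83 = 10590$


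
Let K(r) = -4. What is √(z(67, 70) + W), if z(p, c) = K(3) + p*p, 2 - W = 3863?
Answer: 4*√39 ≈ 24.980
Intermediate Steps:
W = -3861 (W = 2 - 1*3863 = 2 - 3863 = -3861)
z(p, c) = -4 + p² (z(p, c) = -4 + p*p = -4 + p²)
√(z(67, 70) + W) = √((-4 + 67²) - 3861) = √((-4 + 4489) - 3861) = √(4485 - 3861) = √624 = 4*√39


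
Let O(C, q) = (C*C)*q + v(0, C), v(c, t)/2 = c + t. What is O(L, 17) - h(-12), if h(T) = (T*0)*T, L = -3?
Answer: 147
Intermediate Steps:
v(c, t) = 2*c + 2*t (v(c, t) = 2*(c + t) = 2*c + 2*t)
O(C, q) = 2*C + q*C² (O(C, q) = (C*C)*q + (2*0 + 2*C) = C²*q + (0 + 2*C) = q*C² + 2*C = 2*C + q*C²)
h(T) = 0 (h(T) = 0*T = 0)
O(L, 17) - h(-12) = -3*(2 - 3*17) - 1*0 = -3*(2 - 51) + 0 = -3*(-49) + 0 = 147 + 0 = 147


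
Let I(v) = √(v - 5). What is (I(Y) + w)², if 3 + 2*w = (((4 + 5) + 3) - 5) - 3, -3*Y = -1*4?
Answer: -41/12 + I*√33/3 ≈ -3.4167 + 1.9149*I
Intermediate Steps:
Y = 4/3 (Y = -(-1)*4/3 = -⅓*(-4) = 4/3 ≈ 1.3333)
w = ½ (w = -3/2 + ((((4 + 5) + 3) - 5) - 3)/2 = -3/2 + (((9 + 3) - 5) - 3)/2 = -3/2 + ((12 - 5) - 3)/2 = -3/2 + (7 - 3)/2 = -3/2 + (½)*4 = -3/2 + 2 = ½ ≈ 0.50000)
I(v) = √(-5 + v)
(I(Y) + w)² = (√(-5 + 4/3) + ½)² = (√(-11/3) + ½)² = (I*√33/3 + ½)² = (½ + I*√33/3)²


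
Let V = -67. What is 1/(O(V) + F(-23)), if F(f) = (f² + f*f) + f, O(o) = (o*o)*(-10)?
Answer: -1/43855 ≈ -2.2802e-5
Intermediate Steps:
O(o) = -10*o² (O(o) = o²*(-10) = -10*o²)
F(f) = f + 2*f² (F(f) = (f² + f²) + f = 2*f² + f = f + 2*f²)
1/(O(V) + F(-23)) = 1/(-10*(-67)² - 23*(1 + 2*(-23))) = 1/(-10*4489 - 23*(1 - 46)) = 1/(-44890 - 23*(-45)) = 1/(-44890 + 1035) = 1/(-43855) = -1/43855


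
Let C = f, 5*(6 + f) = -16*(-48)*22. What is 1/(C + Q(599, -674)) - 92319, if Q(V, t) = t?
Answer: -1245937219/13496 ≈ -92319.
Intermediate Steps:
f = 16866/5 (f = -6 + (-16*(-48)*22)/5 = -6 + (768*22)/5 = -6 + (1/5)*16896 = -6 + 16896/5 = 16866/5 ≈ 3373.2)
C = 16866/5 ≈ 3373.2
1/(C + Q(599, -674)) - 92319 = 1/(16866/5 - 674) - 92319 = 1/(13496/5) - 92319 = 5/13496 - 92319 = -1245937219/13496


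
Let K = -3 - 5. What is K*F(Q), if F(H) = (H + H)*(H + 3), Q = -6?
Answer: -288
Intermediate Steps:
K = -8
F(H) = 2*H*(3 + H) (F(H) = (2*H)*(3 + H) = 2*H*(3 + H))
K*F(Q) = -16*(-6)*(3 - 6) = -16*(-6)*(-3) = -8*36 = -288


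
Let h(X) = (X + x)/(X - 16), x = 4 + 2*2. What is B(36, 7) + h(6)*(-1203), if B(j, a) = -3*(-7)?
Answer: 8526/5 ≈ 1705.2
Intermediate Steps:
x = 8 (x = 4 + 4 = 8)
B(j, a) = 21
h(X) = (8 + X)/(-16 + X) (h(X) = (X + 8)/(X - 16) = (8 + X)/(-16 + X))
B(36, 7) + h(6)*(-1203) = 21 + ((8 + 6)/(-16 + 6))*(-1203) = 21 + (14/(-10))*(-1203) = 21 - ⅒*14*(-1203) = 21 - 7/5*(-1203) = 21 + 8421/5 = 8526/5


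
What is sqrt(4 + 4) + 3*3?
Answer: 9 + 2*sqrt(2) ≈ 11.828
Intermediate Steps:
sqrt(4 + 4) + 3*3 = sqrt(8) + 9 = 2*sqrt(2) + 9 = 9 + 2*sqrt(2)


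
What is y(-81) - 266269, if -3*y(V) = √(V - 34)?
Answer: -266269 - I*√115/3 ≈ -2.6627e+5 - 3.5746*I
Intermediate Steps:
y(V) = -√(-34 + V)/3 (y(V) = -√(V - 34)/3 = -√(-34 + V)/3)
y(-81) - 266269 = -√(-34 - 81)/3 - 266269 = -I*√115/3 - 266269 = -266269 - I*√115/3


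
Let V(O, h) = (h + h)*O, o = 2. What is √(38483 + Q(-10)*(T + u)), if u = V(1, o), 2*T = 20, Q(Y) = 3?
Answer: 5*√1541 ≈ 196.28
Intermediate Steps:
V(O, h) = 2*O*h (V(O, h) = (2*h)*O = 2*O*h)
T = 10 (T = (½)*20 = 10)
u = 4 (u = 2*1*2 = 4)
√(38483 + Q(-10)*(T + u)) = √(38483 + 3*(10 + 4)) = √(38483 + 3*14) = √(38483 + 42) = √38525 = 5*√1541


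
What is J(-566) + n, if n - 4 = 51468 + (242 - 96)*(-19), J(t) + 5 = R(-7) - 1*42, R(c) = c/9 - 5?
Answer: 437807/9 ≈ 48645.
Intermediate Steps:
R(c) = -5 + c/9 (R(c) = c/9 - 5 = -5 + c/9)
J(t) = -475/9 (J(t) = -5 + ((-5 + (⅑)*(-7)) - 1*42) = -5 + ((-5 - 7/9) - 42) = -5 + (-52/9 - 42) = -5 - 430/9 = -475/9)
n = 48698 (n = 4 + (51468 + (242 - 96)*(-19)) = 4 + (51468 + 146*(-19)) = 4 + (51468 - 2774) = 4 + 48694 = 48698)
J(-566) + n = -475/9 + 48698 = 437807/9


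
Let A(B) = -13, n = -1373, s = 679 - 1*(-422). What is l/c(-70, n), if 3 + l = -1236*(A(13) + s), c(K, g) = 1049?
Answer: -1344771/1049 ≈ -1282.0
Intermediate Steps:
s = 1101 (s = 679 + 422 = 1101)
l = -1344771 (l = -3 - 1236*(-13 + 1101) = -3 - 1236*1088 = -3 - 1344768 = -1344771)
l/c(-70, n) = -1344771/1049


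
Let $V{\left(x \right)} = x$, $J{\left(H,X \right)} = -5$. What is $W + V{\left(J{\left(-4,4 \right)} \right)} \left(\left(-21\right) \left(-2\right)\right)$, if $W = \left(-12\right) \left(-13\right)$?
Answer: $-54$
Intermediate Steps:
$W = 156$
$W + V{\left(J{\left(-4,4 \right)} \right)} \left(\left(-21\right) \left(-2\right)\right) = 156 - 5 \left(\left(-21\right) \left(-2\right)\right) = 156 - 210 = -54$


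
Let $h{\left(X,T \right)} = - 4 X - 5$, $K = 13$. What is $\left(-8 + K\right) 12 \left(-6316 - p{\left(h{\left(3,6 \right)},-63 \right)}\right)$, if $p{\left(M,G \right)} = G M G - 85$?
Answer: $3674520$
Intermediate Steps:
$h{\left(X,T \right)} = -5 - 4 X$
$p{\left(M,G \right)} = -85 + M G^{2}$ ($p{\left(M,G \right)} = M G^{2} - 85 = -85 + M G^{2}$)
$\left(-8 + K\right) 12 \left(-6316 - p{\left(h{\left(3,6 \right)},-63 \right)}\right) = \left(-8 + 13\right) 12 \left(-6316 - \left(-85 + \left(-5 - 12\right) \left(-63\right)^{2}\right)\right) = 5 \cdot 12 \left(-6316 - \left(-85 + \left(-5 - 12\right) 3969\right)\right) = 60 \left(-6316 - \left(-85 - 67473\right)\right) = 60 \left(-6316 - -67558\right) = 60 \left(-6316 + 67558\right) = 60 \cdot 61242 = 3674520$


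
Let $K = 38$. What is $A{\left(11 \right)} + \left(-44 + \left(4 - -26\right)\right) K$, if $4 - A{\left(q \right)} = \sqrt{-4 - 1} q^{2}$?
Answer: $-528 - 121 i \sqrt{5} \approx -528.0 - 270.56 i$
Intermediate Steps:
$A{\left(q \right)} = 4 - i \sqrt{5} q^{2}$ ($A{\left(q \right)} = 4 - \sqrt{-4 - 1} q^{2} = 4 - \sqrt{-5} q^{2} = 4 - i \sqrt{5} q^{2}$)
$A{\left(11 \right)} + \left(-44 + \left(4 - -26\right)\right) K = \left(4 - i \sqrt{5} \cdot 11^{2}\right) + \left(-44 + \left(4 - -26\right)\right) 38 = \left(4 - i \sqrt{5} \cdot 121\right) + \left(-44 + \left(4 + 26\right)\right) 38 = \left(4 - 121 i \sqrt{5}\right) + \left(-44 + 30\right) 38 = \left(4 - 121 i \sqrt{5}\right) - 532 = -528 - 121 i \sqrt{5}$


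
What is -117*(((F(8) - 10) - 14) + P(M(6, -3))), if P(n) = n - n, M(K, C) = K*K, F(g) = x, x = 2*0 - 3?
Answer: 3159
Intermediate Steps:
x = -3 (x = 0 - 3 = -3)
F(g) = -3
M(K, C) = K²
P(n) = 0
-117*(((F(8) - 10) - 14) + P(M(6, -3))) = -117*(((-3 - 10) - 14) + 0) = -117*((-13 - 14) + 0) = -117*(-27 + 0) = -117*(-27) = 3159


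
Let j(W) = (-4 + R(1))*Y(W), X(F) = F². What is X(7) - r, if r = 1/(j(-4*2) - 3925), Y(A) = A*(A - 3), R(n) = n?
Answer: 205262/4189 ≈ 49.000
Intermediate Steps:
Y(A) = A*(-3 + A)
j(W) = -3*W*(-3 + W) (j(W) = (-4 + 1)*(W*(-3 + W)) = -3*W*(-3 + W))
r = -1/4189 (r = 1/(3*(-4*2)*(3 - (-4)*2) - 3925) = 1/(3*(-8)*(3 - 1*(-8)) - 3925) = 1/(3*(-8)*(3 + 8) - 3925) = 1/(3*(-8)*11 - 3925) = 1/(-264 - 3925) = 1/(-4189) = -1/4189 ≈ -0.00023872)
X(7) - r = 7² - 1*(-1/4189) = 49 + 1/4189 = 205262/4189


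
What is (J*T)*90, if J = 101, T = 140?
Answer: 1272600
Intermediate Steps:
(J*T)*90 = (101*140)*90 = 14140*90 = 1272600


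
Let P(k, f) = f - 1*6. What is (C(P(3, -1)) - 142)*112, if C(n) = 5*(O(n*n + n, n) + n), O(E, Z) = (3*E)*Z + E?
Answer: -490224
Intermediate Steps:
P(k, f) = -6 + f (P(k, f) = f - 6 = -6 + f)
O(E, Z) = E + 3*E*Z (O(E, Z) = 3*E*Z + E = E + 3*E*Z)
C(n) = 5*n + 5*(1 + 3*n)*(n + n²) (C(n) = 5*((n*n + n)*(1 + 3*n) + n) = 5*((n² + n)*(1 + 3*n) + n) = 5*((n + n²)*(1 + 3*n) + n) = 5*((1 + 3*n)*(n + n²) + n) = 5*(n + (1 + 3*n)*(n + n²)) = 5*n + 5*(1 + 3*n)*(n + n²))
(C(P(3, -1)) - 142)*112 = (5*(-6 - 1)*(1 + (1 + (-6 - 1))*(1 + 3*(-6 - 1))) - 142)*112 = (5*(-7)*(1 + (1 - 7)*(1 + 3*(-7))) - 142)*112 = (5*(-7)*(1 - 6*(1 - 21)) - 142)*112 = (5*(-7)*(1 - 6*(-20)) - 142)*112 = (5*(-7)*(1 + 120) - 142)*112 = (5*(-7)*121 - 142)*112 = (-4235 - 142)*112 = -4377*112 = -490224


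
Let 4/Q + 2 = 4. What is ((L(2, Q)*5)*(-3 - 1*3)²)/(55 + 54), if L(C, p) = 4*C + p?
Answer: 1800/109 ≈ 16.514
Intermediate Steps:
Q = 2 (Q = 4/(-2 + 4) = 4/2 = 4*(½) = 2)
L(C, p) = p + 4*C
((L(2, Q)*5)*(-3 - 1*3)²)/(55 + 54) = (((2 + 4*2)*5)*(-3 - 1*3)²)/(55 + 54) = (((2 + 8)*5)*(-3 - 3)²)/109 = ((10*5)*(-6)²)*(1/109) = (50*36)*(1/109) = 1800*(1/109) = 1800/109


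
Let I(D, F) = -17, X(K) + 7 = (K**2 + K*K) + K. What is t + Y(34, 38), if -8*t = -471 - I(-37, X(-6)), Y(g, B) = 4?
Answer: 243/4 ≈ 60.750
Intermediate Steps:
X(K) = -7 + K + 2*K**2 (X(K) = -7 + ((K**2 + K*K) + K) = -7 + ((K**2 + K**2) + K) = -7 + (2*K**2 + K) = -7 + (K + 2*K**2) = -7 + K + 2*K**2)
t = 227/4 (t = -(-471 - 1*(-17))/8 = -(-471 + 17)/8 = -1/8*(-454) = 227/4 ≈ 56.750)
t + Y(34, 38) = 227/4 + 4 = 243/4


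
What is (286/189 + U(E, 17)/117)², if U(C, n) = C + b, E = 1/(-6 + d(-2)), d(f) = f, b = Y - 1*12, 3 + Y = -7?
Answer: 677404729/386358336 ≈ 1.7533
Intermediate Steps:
Y = -10 (Y = -3 - 7 = -10)
b = -22 (b = -10 - 1*12 = -10 - 12 = -22)
E = -⅛ (E = 1/(-6 - 2) = 1/(-8) = -⅛ ≈ -0.12500)
U(C, n) = -22 + C (U(C, n) = C - 22 = -22 + C)
(286/189 + U(E, 17)/117)² = (286/189 + (-22 - ⅛)/117)² = (286*(1/189) - 177/8*1/117)² = (286/189 - 59/312)² = (26027/19656)² = 677404729/386358336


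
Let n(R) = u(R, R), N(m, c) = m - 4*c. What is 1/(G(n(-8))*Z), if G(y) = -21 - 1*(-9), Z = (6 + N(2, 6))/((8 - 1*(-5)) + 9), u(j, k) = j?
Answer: 11/96 ≈ 0.11458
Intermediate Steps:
n(R) = R
Z = -8/11 (Z = (6 + (2 - 4*6))/((8 - 1*(-5)) + 9) = (6 + (2 - 24))/((8 + 5) + 9) = (6 - 22)/(13 + 9) = -16/22 = -16*1/22 = -8/11 ≈ -0.72727)
G(y) = -12 (G(y) = -21 + 9 = -12)
1/(G(n(-8))*Z) = 1/(-12*(-8/11)) = 1/(96/11) = 11/96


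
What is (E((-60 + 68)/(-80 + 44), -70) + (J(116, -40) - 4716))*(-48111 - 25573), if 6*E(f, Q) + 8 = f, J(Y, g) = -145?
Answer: 9673530256/27 ≈ 3.5828e+8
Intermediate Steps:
E(f, Q) = -4/3 + f/6
(E((-60 + 68)/(-80 + 44), -70) + (J(116, -40) - 4716))*(-48111 - 25573) = ((-4/3 + ((-60 + 68)/(-80 + 44))/6) + (-145 - 4716))*(-48111 - 25573) = ((-4/3 + (8/(-36))/6) - 4861)*(-73684) = ((-4/3 + (8*(-1/36))/6) - 4861)*(-73684) = ((-4/3 + (⅙)*(-2/9)) - 4861)*(-73684) = ((-4/3 - 1/27) - 4861)*(-73684) = (-37/27 - 4861)*(-73684) = -131284/27*(-73684) = 9673530256/27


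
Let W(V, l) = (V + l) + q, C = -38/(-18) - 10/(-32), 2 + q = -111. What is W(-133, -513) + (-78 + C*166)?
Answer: -31297/72 ≈ -434.68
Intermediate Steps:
q = -113 (q = -2 - 111 = -113)
C = 349/144 (C = -38*(-1/18) - 10*(-1/32) = 19/9 + 5/16 = 349/144 ≈ 2.4236)
W(V, l) = -113 + V + l (W(V, l) = (V + l) - 113 = -113 + V + l)
W(-133, -513) + (-78 + C*166) = (-113 - 133 - 513) + (-78 + (349/144)*166) = -759 + (-78 + 28967/72) = -759 + 23351/72 = -31297/72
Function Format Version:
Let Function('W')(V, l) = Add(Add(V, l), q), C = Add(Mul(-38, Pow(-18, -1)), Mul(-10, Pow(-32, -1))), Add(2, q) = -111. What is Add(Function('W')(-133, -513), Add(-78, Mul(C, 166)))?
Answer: Rational(-31297, 72) ≈ -434.68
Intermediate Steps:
q = -113 (q = Add(-2, -111) = -113)
C = Rational(349, 144) (C = Add(Mul(-38, Rational(-1, 18)), Mul(-10, Rational(-1, 32))) = Add(Rational(19, 9), Rational(5, 16)) = Rational(349, 144) ≈ 2.4236)
Function('W')(V, l) = Add(-113, V, l) (Function('W')(V, l) = Add(Add(V, l), -113) = Add(-113, V, l))
Add(Function('W')(-133, -513), Add(-78, Mul(C, 166))) = Add(Add(-113, -133, -513), Add(-78, Mul(Rational(349, 144), 166))) = Add(-759, Add(-78, Rational(28967, 72))) = Add(-759, Rational(23351, 72)) = Rational(-31297, 72)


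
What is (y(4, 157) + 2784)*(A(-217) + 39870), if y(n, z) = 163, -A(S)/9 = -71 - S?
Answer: 113624532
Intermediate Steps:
A(S) = 639 + 9*S (A(S) = -9*(-71 - S) = 639 + 9*S)
(y(4, 157) + 2784)*(A(-217) + 39870) = (163 + 2784)*((639 + 9*(-217)) + 39870) = 2947*((639 - 1953) + 39870) = 2947*(-1314 + 39870) = 2947*38556 = 113624532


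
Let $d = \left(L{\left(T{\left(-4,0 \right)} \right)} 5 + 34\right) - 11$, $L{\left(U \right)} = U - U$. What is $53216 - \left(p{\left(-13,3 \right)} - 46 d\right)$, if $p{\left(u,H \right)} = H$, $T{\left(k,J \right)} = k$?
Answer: $54271$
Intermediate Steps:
$L{\left(U \right)} = 0$
$d = 23$ ($d = \left(0 \cdot 5 + 34\right) - 11 = \left(0 + 34\right) - 11 = 34 - 11 = 23$)
$53216 - \left(p{\left(-13,3 \right)} - 46 d\right) = 53216 - \left(3 - 1058\right) = 53216 - -1055 = 53216 + 1055 = 54271$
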